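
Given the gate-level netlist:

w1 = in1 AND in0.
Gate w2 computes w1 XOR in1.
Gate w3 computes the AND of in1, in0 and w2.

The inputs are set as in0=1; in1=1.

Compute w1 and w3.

w1 = 1  w3 = 0

w1 = in1 AND in0 = 1 AND 1 = 1
w2 = w1 XOR in1 = 1 XOR 1 = 0
w3 = in1 AND in0 AND w2 = 1 AND 1 AND 0 = 0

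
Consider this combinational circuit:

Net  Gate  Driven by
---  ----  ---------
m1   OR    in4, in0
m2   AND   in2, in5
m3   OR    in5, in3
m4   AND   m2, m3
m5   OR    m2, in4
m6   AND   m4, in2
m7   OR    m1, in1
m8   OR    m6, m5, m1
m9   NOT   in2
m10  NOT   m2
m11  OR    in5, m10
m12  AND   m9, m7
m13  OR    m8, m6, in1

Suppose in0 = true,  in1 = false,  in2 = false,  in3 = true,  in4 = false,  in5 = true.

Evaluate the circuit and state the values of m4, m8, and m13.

m4 = false  m8 = true  m13 = true

m1 = in4 OR in0 = false OR true = true
m2 = in2 AND in5 = false AND true = false
m3 = in5 OR in3 = true OR true = true
m4 = m2 AND m3 = false AND true = false
m5 = m2 OR in4 = false OR false = false
m6 = m4 AND in2 = false AND false = false
m8 = m6 OR m5 OR m1 = false OR false OR true = true
m13 = m8 OR m6 OR in1 = true OR false OR false = true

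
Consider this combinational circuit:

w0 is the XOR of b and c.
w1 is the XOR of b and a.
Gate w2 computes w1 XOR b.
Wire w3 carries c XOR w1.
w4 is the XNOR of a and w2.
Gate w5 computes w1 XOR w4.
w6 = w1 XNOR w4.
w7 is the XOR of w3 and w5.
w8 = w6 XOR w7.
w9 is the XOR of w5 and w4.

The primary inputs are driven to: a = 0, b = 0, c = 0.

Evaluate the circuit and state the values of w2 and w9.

w2 = 0, w9 = 0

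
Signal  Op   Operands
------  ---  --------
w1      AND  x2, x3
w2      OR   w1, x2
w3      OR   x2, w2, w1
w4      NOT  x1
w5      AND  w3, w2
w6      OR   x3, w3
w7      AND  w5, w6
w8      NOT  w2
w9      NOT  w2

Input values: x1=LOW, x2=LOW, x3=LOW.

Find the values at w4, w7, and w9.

w4 = HIGH, w7 = LOW, w9 = HIGH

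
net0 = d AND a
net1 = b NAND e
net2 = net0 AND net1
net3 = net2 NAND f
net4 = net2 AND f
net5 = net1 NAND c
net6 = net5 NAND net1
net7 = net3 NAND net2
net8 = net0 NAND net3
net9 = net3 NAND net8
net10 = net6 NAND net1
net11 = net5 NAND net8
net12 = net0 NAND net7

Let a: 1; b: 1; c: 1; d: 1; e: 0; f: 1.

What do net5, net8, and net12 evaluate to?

net0 = d AND a = 1 AND 1 = 1
net1 = b NAND e = 1 NAND 0 = 1
net2 = net0 AND net1 = 1 AND 1 = 1
net3 = net2 NAND f = 1 NAND 1 = 0
net5 = net1 NAND c = 1 NAND 1 = 0
net7 = net3 NAND net2 = 0 NAND 1 = 1
net8 = net0 NAND net3 = 1 NAND 0 = 1
net12 = net0 NAND net7 = 1 NAND 1 = 0

net5 = 0, net8 = 1, net12 = 0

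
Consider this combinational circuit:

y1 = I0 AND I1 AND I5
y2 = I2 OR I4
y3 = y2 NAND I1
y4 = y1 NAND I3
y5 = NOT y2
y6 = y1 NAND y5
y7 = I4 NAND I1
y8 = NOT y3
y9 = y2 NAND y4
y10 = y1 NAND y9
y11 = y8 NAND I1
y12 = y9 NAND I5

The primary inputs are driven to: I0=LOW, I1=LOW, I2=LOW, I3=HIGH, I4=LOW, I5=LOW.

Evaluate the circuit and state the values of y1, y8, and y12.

y1 = I0 AND I1 AND I5 = LOW AND LOW AND LOW = LOW
y2 = I2 OR I4 = LOW OR LOW = LOW
y3 = y2 NAND I1 = LOW NAND LOW = HIGH
y4 = y1 NAND I3 = LOW NAND HIGH = HIGH
y8 = NOT y3 = NOT HIGH = LOW
y9 = y2 NAND y4 = LOW NAND HIGH = HIGH
y12 = y9 NAND I5 = HIGH NAND LOW = HIGH

y1 = LOW  y8 = LOW  y12 = HIGH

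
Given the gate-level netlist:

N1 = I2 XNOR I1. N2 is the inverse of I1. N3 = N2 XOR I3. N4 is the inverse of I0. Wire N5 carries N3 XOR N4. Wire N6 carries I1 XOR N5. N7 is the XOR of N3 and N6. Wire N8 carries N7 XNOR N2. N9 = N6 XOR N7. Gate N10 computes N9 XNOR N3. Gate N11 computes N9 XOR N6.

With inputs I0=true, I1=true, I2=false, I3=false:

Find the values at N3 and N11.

N2 = NOT I1 = NOT true = false
N3 = N2 XOR I3 = false XOR false = false
N4 = NOT I0 = NOT true = false
N5 = N3 XOR N4 = false XOR false = false
N6 = I1 XOR N5 = true XOR false = true
N7 = N3 XOR N6 = false XOR true = true
N9 = N6 XOR N7 = true XOR true = false
N11 = N9 XOR N6 = false XOR true = true

N3 = false, N11 = true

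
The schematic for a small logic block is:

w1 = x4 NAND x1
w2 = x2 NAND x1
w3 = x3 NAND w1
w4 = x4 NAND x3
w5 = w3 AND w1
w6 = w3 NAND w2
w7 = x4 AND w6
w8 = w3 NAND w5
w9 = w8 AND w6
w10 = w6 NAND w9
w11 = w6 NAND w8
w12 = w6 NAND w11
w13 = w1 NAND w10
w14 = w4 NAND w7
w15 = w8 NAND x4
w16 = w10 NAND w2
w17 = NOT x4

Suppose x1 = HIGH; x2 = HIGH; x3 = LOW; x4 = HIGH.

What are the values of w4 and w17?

w4 = x4 NAND x3 = HIGH NAND LOW = HIGH
w17 = NOT x4 = NOT HIGH = LOW

w4 = HIGH, w17 = LOW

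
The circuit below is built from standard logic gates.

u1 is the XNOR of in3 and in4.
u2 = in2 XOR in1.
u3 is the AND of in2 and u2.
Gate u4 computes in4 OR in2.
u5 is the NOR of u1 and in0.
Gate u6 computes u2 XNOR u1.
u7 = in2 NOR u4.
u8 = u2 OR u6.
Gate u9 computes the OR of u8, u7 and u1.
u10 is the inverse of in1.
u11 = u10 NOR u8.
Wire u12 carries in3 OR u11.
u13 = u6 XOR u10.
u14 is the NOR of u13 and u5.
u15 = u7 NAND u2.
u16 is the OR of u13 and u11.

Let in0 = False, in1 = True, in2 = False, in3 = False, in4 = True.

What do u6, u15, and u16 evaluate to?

u6 = False  u15 = True  u16 = False

u1 = in3 XNOR in4 = False XNOR True = False
u2 = in2 XOR in1 = False XOR True = True
u4 = in4 OR in2 = True OR False = True
u6 = u2 XNOR u1 = True XNOR False = False
u7 = in2 NOR u4 = False NOR True = False
u8 = u2 OR u6 = True OR False = True
u10 = NOT in1 = NOT True = False
u11 = u10 NOR u8 = False NOR True = False
u13 = u6 XOR u10 = False XOR False = False
u15 = u7 NAND u2 = False NAND True = True
u16 = u13 OR u11 = False OR False = False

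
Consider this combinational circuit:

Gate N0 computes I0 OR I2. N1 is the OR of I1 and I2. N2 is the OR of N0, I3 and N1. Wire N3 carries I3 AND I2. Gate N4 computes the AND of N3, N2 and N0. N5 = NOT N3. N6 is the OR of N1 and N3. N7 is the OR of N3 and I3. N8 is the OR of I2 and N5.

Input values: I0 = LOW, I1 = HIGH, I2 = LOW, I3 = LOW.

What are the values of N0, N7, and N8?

N0 = I0 OR I2 = LOW OR LOW = LOW
N3 = I3 AND I2 = LOW AND LOW = LOW
N5 = NOT N3 = NOT LOW = HIGH
N7 = N3 OR I3 = LOW OR LOW = LOW
N8 = I2 OR N5 = LOW OR HIGH = HIGH

N0 = LOW, N7 = LOW, N8 = HIGH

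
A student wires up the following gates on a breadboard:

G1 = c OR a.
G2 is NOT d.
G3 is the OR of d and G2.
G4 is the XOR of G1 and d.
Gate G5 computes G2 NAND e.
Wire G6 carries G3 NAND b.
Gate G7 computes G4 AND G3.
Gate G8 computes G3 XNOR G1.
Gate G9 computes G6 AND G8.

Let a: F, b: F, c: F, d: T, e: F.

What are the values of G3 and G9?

G1 = c OR a = F OR F = F
G2 = NOT d = NOT T = F
G3 = d OR G2 = T OR F = T
G6 = G3 NAND b = T NAND F = T
G8 = G3 XNOR G1 = T XNOR F = F
G9 = G6 AND G8 = T AND F = F

G3 = T  G9 = F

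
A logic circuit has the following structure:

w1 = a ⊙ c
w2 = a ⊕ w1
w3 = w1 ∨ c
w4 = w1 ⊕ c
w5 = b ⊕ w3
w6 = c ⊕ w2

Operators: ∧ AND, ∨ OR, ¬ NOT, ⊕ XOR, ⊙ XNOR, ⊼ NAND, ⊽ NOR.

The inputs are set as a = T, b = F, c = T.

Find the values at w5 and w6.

w5 = T; w6 = T

w1 = a XNOR c = T XNOR T = T
w2 = a XOR w1 = T XOR T = F
w3 = w1 OR c = T OR T = T
w5 = b XOR w3 = F XOR T = T
w6 = c XOR w2 = T XOR F = T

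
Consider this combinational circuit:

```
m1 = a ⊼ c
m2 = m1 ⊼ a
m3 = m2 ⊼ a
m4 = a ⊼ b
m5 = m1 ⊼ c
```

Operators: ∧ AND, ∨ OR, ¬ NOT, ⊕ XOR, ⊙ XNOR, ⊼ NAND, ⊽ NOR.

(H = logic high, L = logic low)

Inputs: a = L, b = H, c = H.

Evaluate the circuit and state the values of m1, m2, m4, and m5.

m1 = a NAND c = L NAND H = H
m2 = m1 NAND a = H NAND L = H
m4 = a NAND b = L NAND H = H
m5 = m1 NAND c = H NAND H = L

m1 = H, m2 = H, m4 = H, m5 = L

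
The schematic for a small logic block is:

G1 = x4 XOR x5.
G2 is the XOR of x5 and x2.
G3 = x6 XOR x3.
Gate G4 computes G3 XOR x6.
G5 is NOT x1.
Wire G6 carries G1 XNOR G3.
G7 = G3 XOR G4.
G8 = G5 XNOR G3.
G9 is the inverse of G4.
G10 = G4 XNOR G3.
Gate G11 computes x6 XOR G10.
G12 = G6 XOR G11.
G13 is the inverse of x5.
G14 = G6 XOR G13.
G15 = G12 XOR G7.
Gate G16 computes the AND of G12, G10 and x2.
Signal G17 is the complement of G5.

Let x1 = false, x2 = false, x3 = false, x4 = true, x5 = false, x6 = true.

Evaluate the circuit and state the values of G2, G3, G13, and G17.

G2 = x5 XOR x2 = false XOR false = false
G3 = x6 XOR x3 = true XOR false = true
G5 = NOT x1 = NOT false = true
G13 = NOT x5 = NOT false = true
G17 = NOT G5 = NOT true = false

G2 = false, G3 = true, G13 = true, G17 = false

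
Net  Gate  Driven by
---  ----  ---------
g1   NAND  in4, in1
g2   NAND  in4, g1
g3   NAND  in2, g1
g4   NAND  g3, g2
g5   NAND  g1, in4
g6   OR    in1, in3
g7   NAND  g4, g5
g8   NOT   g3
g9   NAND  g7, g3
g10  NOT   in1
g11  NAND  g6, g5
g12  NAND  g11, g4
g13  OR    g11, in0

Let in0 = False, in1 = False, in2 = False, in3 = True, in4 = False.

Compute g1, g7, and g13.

g1 = in4 NAND in1 = False NAND False = True
g2 = in4 NAND g1 = False NAND True = True
g3 = in2 NAND g1 = False NAND True = True
g4 = g3 NAND g2 = True NAND True = False
g5 = g1 NAND in4 = True NAND False = True
g6 = in1 OR in3 = False OR True = True
g7 = g4 NAND g5 = False NAND True = True
g11 = g6 NAND g5 = True NAND True = False
g13 = g11 OR in0 = False OR False = False

g1 = True, g7 = True, g13 = False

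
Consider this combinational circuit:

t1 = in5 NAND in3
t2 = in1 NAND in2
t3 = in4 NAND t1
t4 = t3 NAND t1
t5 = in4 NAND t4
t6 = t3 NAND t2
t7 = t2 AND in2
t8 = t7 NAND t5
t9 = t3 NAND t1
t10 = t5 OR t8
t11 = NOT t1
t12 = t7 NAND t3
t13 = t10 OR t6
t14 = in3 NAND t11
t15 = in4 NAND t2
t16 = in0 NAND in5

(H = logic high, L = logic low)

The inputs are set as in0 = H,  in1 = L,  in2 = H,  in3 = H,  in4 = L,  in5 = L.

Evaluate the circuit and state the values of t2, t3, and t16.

t2 = H; t3 = H; t16 = H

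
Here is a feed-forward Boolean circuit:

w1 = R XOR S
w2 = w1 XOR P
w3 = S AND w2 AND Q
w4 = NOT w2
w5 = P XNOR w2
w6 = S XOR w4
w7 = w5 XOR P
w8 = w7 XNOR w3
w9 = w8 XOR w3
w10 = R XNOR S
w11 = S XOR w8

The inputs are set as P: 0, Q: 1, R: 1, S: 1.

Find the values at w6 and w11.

w6 = 0, w11 = 1

w1 = R XOR S = 1 XOR 1 = 0
w2 = w1 XOR P = 0 XOR 0 = 0
w3 = S AND w2 AND Q = 1 AND 0 AND 1 = 0
w4 = NOT w2 = NOT 0 = 1
w5 = P XNOR w2 = 0 XNOR 0 = 1
w6 = S XOR w4 = 1 XOR 1 = 0
w7 = w5 XOR P = 1 XOR 0 = 1
w8 = w7 XNOR w3 = 1 XNOR 0 = 0
w11 = S XOR w8 = 1 XOR 0 = 1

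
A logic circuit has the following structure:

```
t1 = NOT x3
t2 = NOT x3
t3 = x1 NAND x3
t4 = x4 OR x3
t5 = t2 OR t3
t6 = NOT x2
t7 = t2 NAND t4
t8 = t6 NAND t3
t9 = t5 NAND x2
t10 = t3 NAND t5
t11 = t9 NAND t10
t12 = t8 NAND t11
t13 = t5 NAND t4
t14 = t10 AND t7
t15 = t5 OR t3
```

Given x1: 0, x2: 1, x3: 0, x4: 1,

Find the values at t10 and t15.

t10 = 0  t15 = 1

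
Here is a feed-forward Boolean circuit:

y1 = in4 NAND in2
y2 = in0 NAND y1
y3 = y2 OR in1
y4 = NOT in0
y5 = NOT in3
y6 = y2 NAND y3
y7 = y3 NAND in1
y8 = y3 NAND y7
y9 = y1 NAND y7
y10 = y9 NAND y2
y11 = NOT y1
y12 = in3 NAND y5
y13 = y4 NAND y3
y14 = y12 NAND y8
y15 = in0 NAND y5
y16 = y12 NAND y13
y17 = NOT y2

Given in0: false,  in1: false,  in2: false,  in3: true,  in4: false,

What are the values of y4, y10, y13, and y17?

y4 = true, y10 = true, y13 = false, y17 = false

y1 = in4 NAND in2 = false NAND false = true
y2 = in0 NAND y1 = false NAND true = true
y3 = y2 OR in1 = true OR false = true
y4 = NOT in0 = NOT false = true
y7 = y3 NAND in1 = true NAND false = true
y9 = y1 NAND y7 = true NAND true = false
y10 = y9 NAND y2 = false NAND true = true
y13 = y4 NAND y3 = true NAND true = false
y17 = NOT y2 = NOT true = false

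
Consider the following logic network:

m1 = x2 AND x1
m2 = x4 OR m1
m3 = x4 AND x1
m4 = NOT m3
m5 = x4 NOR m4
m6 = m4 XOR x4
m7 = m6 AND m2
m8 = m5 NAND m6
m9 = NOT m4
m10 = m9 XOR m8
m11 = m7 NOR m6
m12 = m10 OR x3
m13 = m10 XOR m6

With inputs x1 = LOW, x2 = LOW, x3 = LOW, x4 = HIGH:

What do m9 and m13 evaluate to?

m3 = x4 AND x1 = HIGH AND LOW = LOW
m4 = NOT m3 = NOT LOW = HIGH
m5 = x4 NOR m4 = HIGH NOR HIGH = LOW
m6 = m4 XOR x4 = HIGH XOR HIGH = LOW
m8 = m5 NAND m6 = LOW NAND LOW = HIGH
m9 = NOT m4 = NOT HIGH = LOW
m10 = m9 XOR m8 = LOW XOR HIGH = HIGH
m13 = m10 XOR m6 = HIGH XOR LOW = HIGH

m9 = LOW  m13 = HIGH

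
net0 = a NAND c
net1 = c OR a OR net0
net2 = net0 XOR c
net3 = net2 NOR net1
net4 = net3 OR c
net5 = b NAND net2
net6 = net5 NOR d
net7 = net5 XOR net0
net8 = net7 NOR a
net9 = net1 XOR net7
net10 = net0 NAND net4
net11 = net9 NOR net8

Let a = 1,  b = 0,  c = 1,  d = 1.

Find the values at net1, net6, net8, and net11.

net1 = 1  net6 = 0  net8 = 0  net11 = 1

net0 = a NAND c = 1 NAND 1 = 0
net1 = c OR a OR net0 = 1 OR 1 OR 0 = 1
net2 = net0 XOR c = 0 XOR 1 = 1
net5 = b NAND net2 = 0 NAND 1 = 1
net6 = net5 NOR d = 1 NOR 1 = 0
net7 = net5 XOR net0 = 1 XOR 0 = 1
net8 = net7 NOR a = 1 NOR 1 = 0
net9 = net1 XOR net7 = 1 XOR 1 = 0
net11 = net9 NOR net8 = 0 NOR 0 = 1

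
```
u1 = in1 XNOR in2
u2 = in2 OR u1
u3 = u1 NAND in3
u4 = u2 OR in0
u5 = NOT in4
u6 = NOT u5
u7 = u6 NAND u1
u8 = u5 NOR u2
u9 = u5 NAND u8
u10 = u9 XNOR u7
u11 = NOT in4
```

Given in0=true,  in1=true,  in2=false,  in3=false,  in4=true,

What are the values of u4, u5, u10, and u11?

u4 = true  u5 = false  u10 = true  u11 = false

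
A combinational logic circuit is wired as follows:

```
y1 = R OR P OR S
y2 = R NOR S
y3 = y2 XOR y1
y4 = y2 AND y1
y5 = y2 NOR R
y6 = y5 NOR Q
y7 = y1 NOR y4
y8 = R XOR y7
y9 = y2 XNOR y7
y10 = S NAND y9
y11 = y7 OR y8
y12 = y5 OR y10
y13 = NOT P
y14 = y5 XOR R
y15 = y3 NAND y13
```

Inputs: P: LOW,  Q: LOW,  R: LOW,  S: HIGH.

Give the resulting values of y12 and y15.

y1 = R OR P OR S = LOW OR LOW OR HIGH = HIGH
y2 = R NOR S = LOW NOR HIGH = LOW
y3 = y2 XOR y1 = LOW XOR HIGH = HIGH
y4 = y2 AND y1 = LOW AND HIGH = LOW
y5 = y2 NOR R = LOW NOR LOW = HIGH
y7 = y1 NOR y4 = HIGH NOR LOW = LOW
y9 = y2 XNOR y7 = LOW XNOR LOW = HIGH
y10 = S NAND y9 = HIGH NAND HIGH = LOW
y12 = y5 OR y10 = HIGH OR LOW = HIGH
y13 = NOT P = NOT LOW = HIGH
y15 = y3 NAND y13 = HIGH NAND HIGH = LOW

y12 = HIGH, y15 = LOW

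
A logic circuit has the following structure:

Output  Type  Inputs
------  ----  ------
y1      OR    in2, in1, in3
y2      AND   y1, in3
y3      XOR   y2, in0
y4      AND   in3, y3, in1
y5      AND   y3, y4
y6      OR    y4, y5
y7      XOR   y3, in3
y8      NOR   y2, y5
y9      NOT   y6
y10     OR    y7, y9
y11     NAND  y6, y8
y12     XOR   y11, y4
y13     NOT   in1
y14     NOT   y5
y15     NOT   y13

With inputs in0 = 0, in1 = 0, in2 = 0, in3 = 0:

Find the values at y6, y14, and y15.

y6 = 0, y14 = 1, y15 = 0

y1 = in2 OR in1 OR in3 = 0 OR 0 OR 0 = 0
y2 = y1 AND in3 = 0 AND 0 = 0
y3 = y2 XOR in0 = 0 XOR 0 = 0
y4 = in3 AND y3 AND in1 = 0 AND 0 AND 0 = 0
y5 = y3 AND y4 = 0 AND 0 = 0
y6 = y4 OR y5 = 0 OR 0 = 0
y13 = NOT in1 = NOT 0 = 1
y14 = NOT y5 = NOT 0 = 1
y15 = NOT y13 = NOT 1 = 0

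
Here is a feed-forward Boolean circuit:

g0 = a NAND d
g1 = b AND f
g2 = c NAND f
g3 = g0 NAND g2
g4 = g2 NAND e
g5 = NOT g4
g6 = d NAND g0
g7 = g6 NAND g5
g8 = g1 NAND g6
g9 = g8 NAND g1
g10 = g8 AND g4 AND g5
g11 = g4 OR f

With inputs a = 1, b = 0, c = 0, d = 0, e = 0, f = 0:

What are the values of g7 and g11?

g0 = a NAND d = 1 NAND 0 = 1
g2 = c NAND f = 0 NAND 0 = 1
g4 = g2 NAND e = 1 NAND 0 = 1
g5 = NOT g4 = NOT 1 = 0
g6 = d NAND g0 = 0 NAND 1 = 1
g7 = g6 NAND g5 = 1 NAND 0 = 1
g11 = g4 OR f = 1 OR 0 = 1

g7 = 1, g11 = 1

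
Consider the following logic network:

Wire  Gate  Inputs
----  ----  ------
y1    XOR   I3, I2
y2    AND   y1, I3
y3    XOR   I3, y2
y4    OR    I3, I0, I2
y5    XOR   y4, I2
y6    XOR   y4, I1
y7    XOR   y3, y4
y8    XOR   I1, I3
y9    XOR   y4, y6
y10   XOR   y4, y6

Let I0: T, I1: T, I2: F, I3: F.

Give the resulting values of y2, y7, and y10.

y2 = F, y7 = T, y10 = T

y1 = I3 XOR I2 = F XOR F = F
y2 = y1 AND I3 = F AND F = F
y3 = I3 XOR y2 = F XOR F = F
y4 = I3 OR I0 OR I2 = F OR T OR F = T
y6 = y4 XOR I1 = T XOR T = F
y7 = y3 XOR y4 = F XOR T = T
y10 = y4 XOR y6 = T XOR F = T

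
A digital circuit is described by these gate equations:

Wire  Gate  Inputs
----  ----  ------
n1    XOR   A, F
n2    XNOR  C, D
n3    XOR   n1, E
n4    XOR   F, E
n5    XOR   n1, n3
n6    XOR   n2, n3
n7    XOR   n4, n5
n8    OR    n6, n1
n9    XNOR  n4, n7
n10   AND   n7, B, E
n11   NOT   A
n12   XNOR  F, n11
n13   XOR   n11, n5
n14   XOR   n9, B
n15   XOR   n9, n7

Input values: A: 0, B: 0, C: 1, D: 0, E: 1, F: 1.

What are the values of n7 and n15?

n7 = 1, n15 = 1

n1 = A XOR F = 0 XOR 1 = 1
n3 = n1 XOR E = 1 XOR 1 = 0
n4 = F XOR E = 1 XOR 1 = 0
n5 = n1 XOR n3 = 1 XOR 0 = 1
n7 = n4 XOR n5 = 0 XOR 1 = 1
n9 = n4 XNOR n7 = 0 XNOR 1 = 0
n15 = n9 XOR n7 = 0 XOR 1 = 1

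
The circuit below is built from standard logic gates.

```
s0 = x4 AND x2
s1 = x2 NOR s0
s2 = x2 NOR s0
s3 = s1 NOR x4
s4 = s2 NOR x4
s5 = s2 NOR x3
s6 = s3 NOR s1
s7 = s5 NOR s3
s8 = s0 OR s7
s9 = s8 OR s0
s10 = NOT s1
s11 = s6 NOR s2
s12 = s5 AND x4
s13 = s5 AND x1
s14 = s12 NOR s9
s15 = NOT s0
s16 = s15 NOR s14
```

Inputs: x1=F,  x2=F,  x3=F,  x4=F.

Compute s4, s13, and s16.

s0 = x4 AND x2 = F AND F = F
s1 = x2 NOR s0 = F NOR F = T
s2 = x2 NOR s0 = F NOR F = T
s3 = s1 NOR x4 = T NOR F = F
s4 = s2 NOR x4 = T NOR F = F
s5 = s2 NOR x3 = T NOR F = F
s7 = s5 NOR s3 = F NOR F = T
s8 = s0 OR s7 = F OR T = T
s9 = s8 OR s0 = T OR F = T
s12 = s5 AND x4 = F AND F = F
s13 = s5 AND x1 = F AND F = F
s14 = s12 NOR s9 = F NOR T = F
s15 = NOT s0 = NOT F = T
s16 = s15 NOR s14 = T NOR F = F

s4 = F, s13 = F, s16 = F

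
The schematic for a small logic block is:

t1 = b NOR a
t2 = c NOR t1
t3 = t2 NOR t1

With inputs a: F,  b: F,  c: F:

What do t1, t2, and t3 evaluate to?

t1 = T, t2 = F, t3 = F

t1 = b NOR a = F NOR F = T
t2 = c NOR t1 = F NOR T = F
t3 = t2 NOR t1 = F NOR T = F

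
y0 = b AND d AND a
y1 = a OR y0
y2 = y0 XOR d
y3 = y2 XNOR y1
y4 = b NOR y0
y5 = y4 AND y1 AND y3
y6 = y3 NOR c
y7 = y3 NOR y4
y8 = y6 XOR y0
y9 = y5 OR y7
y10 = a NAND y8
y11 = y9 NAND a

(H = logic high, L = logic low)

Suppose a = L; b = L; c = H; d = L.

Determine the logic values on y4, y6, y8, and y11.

y4 = H; y6 = L; y8 = L; y11 = H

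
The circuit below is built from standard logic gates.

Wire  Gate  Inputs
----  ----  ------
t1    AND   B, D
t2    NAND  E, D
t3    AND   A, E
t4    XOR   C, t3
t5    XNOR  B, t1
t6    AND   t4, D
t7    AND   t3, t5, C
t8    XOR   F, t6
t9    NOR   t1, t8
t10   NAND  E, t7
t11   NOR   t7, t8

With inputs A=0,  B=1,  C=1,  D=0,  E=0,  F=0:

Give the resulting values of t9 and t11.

t9 = 1  t11 = 1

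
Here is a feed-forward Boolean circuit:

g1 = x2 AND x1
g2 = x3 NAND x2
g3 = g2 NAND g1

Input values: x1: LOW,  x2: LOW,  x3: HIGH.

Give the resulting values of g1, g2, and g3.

g1 = x2 AND x1 = LOW AND LOW = LOW
g2 = x3 NAND x2 = HIGH NAND LOW = HIGH
g3 = g2 NAND g1 = HIGH NAND LOW = HIGH

g1 = LOW  g2 = HIGH  g3 = HIGH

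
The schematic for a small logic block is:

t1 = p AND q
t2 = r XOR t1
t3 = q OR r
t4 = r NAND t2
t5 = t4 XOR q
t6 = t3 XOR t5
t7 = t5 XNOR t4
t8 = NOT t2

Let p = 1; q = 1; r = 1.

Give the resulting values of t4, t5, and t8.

t4 = 1, t5 = 0, t8 = 1

t1 = p AND q = 1 AND 1 = 1
t2 = r XOR t1 = 1 XOR 1 = 0
t4 = r NAND t2 = 1 NAND 0 = 1
t5 = t4 XOR q = 1 XOR 1 = 0
t8 = NOT t2 = NOT 0 = 1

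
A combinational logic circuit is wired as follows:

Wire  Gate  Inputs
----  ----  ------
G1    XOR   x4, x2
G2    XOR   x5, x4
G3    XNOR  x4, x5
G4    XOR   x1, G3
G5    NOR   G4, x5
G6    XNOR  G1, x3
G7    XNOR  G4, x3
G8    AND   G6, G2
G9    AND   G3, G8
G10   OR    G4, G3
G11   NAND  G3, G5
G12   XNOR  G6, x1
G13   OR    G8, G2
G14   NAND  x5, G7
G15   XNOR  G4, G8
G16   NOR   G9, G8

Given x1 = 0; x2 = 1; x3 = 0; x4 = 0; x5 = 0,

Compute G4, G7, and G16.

G1 = x4 XOR x2 = 0 XOR 1 = 1
G2 = x5 XOR x4 = 0 XOR 0 = 0
G3 = x4 XNOR x5 = 0 XNOR 0 = 1
G4 = x1 XOR G3 = 0 XOR 1 = 1
G6 = G1 XNOR x3 = 1 XNOR 0 = 0
G7 = G4 XNOR x3 = 1 XNOR 0 = 0
G8 = G6 AND G2 = 0 AND 0 = 0
G9 = G3 AND G8 = 1 AND 0 = 0
G16 = G9 NOR G8 = 0 NOR 0 = 1

G4 = 1, G7 = 0, G16 = 1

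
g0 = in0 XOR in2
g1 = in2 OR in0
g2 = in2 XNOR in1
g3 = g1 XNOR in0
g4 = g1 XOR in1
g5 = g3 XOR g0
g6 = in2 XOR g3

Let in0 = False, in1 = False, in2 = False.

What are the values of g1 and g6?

g1 = False; g6 = True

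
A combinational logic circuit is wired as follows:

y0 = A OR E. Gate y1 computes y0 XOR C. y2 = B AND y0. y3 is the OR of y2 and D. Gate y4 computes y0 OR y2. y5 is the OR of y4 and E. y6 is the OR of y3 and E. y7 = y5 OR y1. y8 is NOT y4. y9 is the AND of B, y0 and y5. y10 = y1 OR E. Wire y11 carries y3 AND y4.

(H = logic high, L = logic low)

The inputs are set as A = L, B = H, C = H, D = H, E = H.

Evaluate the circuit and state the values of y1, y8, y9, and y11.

y1 = L; y8 = L; y9 = H; y11 = H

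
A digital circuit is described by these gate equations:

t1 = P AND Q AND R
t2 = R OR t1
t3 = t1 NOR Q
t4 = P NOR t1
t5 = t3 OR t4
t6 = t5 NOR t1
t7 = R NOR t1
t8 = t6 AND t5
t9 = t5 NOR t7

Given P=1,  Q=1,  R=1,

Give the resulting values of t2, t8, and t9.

t2 = 1, t8 = 0, t9 = 1

t1 = P AND Q AND R = 1 AND 1 AND 1 = 1
t2 = R OR t1 = 1 OR 1 = 1
t3 = t1 NOR Q = 1 NOR 1 = 0
t4 = P NOR t1 = 1 NOR 1 = 0
t5 = t3 OR t4 = 0 OR 0 = 0
t6 = t5 NOR t1 = 0 NOR 1 = 0
t7 = R NOR t1 = 1 NOR 1 = 0
t8 = t6 AND t5 = 0 AND 0 = 0
t9 = t5 NOR t7 = 0 NOR 0 = 1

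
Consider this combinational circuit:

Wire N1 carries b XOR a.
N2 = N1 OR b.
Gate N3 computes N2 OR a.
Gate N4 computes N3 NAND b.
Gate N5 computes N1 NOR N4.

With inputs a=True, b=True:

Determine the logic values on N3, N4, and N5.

N3 = True  N4 = False  N5 = True

N1 = b XOR a = True XOR True = False
N2 = N1 OR b = False OR True = True
N3 = N2 OR a = True OR True = True
N4 = N3 NAND b = True NAND True = False
N5 = N1 NOR N4 = False NOR False = True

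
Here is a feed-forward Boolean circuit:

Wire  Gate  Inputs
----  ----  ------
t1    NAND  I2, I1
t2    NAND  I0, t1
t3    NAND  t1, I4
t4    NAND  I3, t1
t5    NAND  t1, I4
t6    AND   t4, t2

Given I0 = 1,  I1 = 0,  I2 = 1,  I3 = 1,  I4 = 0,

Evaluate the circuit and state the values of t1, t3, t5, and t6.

t1 = I2 NAND I1 = 1 NAND 0 = 1
t2 = I0 NAND t1 = 1 NAND 1 = 0
t3 = t1 NAND I4 = 1 NAND 0 = 1
t4 = I3 NAND t1 = 1 NAND 1 = 0
t5 = t1 NAND I4 = 1 NAND 0 = 1
t6 = t4 AND t2 = 0 AND 0 = 0

t1 = 1, t3 = 1, t5 = 1, t6 = 0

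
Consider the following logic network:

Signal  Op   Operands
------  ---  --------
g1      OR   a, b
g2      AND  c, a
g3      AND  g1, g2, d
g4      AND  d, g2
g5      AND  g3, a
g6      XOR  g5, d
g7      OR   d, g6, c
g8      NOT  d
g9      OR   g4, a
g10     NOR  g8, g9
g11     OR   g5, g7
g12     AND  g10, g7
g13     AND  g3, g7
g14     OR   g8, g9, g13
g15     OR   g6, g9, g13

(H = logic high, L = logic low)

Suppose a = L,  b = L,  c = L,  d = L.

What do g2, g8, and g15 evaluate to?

g2 = L, g8 = H, g15 = L

g1 = a OR b = L OR L = L
g2 = c AND a = L AND L = L
g3 = g1 AND g2 AND d = L AND L AND L = L
g4 = d AND g2 = L AND L = L
g5 = g3 AND a = L AND L = L
g6 = g5 XOR d = L XOR L = L
g7 = d OR g6 OR c = L OR L OR L = L
g8 = NOT d = NOT L = H
g9 = g4 OR a = L OR L = L
g13 = g3 AND g7 = L AND L = L
g15 = g6 OR g9 OR g13 = L OR L OR L = L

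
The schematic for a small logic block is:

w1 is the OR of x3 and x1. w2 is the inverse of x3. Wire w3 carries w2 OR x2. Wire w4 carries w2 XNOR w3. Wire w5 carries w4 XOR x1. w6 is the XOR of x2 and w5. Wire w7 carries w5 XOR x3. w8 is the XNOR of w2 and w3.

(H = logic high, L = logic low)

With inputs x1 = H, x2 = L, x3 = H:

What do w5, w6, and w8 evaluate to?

w2 = NOT x3 = NOT H = L
w3 = w2 OR x2 = L OR L = L
w4 = w2 XNOR w3 = L XNOR L = H
w5 = w4 XOR x1 = H XOR H = L
w6 = x2 XOR w5 = L XOR L = L
w8 = w2 XNOR w3 = L XNOR L = H

w5 = L, w6 = L, w8 = H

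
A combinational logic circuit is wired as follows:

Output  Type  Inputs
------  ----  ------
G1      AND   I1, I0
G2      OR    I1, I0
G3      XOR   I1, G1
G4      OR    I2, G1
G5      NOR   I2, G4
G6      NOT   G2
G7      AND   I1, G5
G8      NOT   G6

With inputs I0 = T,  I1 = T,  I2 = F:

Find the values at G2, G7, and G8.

G1 = I1 AND I0 = T AND T = T
G2 = I1 OR I0 = T OR T = T
G4 = I2 OR G1 = F OR T = T
G5 = I2 NOR G4 = F NOR T = F
G6 = NOT G2 = NOT T = F
G7 = I1 AND G5 = T AND F = F
G8 = NOT G6 = NOT F = T

G2 = T  G7 = F  G8 = T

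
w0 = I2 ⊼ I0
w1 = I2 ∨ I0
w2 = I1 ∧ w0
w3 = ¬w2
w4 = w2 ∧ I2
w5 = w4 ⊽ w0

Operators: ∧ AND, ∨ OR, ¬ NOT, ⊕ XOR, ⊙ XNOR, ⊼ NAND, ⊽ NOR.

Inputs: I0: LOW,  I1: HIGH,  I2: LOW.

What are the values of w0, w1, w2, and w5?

w0 = HIGH; w1 = LOW; w2 = HIGH; w5 = LOW

w0 = I2 NAND I0 = LOW NAND LOW = HIGH
w1 = I2 OR I0 = LOW OR LOW = LOW
w2 = I1 AND w0 = HIGH AND HIGH = HIGH
w4 = w2 AND I2 = HIGH AND LOW = LOW
w5 = w4 NOR w0 = LOW NOR HIGH = LOW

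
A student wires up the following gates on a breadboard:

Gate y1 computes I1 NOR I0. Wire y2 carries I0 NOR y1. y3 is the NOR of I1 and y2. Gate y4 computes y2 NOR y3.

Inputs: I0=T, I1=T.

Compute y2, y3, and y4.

y2 = F, y3 = F, y4 = T

y1 = I1 NOR I0 = T NOR T = F
y2 = I0 NOR y1 = T NOR F = F
y3 = I1 NOR y2 = T NOR F = F
y4 = y2 NOR y3 = F NOR F = T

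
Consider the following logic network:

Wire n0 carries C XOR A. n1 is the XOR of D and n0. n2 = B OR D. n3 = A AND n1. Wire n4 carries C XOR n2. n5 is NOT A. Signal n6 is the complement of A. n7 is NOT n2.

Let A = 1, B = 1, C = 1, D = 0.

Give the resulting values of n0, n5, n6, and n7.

n0 = 0, n5 = 0, n6 = 0, n7 = 0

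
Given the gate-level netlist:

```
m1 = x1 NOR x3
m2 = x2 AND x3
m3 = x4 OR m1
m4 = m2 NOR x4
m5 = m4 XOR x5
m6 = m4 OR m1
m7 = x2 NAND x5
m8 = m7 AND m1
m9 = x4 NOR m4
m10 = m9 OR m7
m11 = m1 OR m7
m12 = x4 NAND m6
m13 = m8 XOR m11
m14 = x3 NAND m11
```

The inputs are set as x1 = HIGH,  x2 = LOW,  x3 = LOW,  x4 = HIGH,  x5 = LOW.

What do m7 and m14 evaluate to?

m1 = x1 NOR x3 = HIGH NOR LOW = LOW
m7 = x2 NAND x5 = LOW NAND LOW = HIGH
m11 = m1 OR m7 = LOW OR HIGH = HIGH
m14 = x3 NAND m11 = LOW NAND HIGH = HIGH

m7 = HIGH; m14 = HIGH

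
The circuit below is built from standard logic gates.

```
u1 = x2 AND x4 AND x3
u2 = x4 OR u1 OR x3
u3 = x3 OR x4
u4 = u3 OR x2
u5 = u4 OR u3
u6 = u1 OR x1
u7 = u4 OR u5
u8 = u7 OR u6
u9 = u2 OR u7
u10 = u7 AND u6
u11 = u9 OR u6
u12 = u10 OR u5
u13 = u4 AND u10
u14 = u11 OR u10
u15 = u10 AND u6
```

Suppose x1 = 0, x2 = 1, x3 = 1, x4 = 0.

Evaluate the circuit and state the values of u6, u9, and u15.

u6 = 0, u9 = 1, u15 = 0

u1 = x2 AND x4 AND x3 = 1 AND 0 AND 1 = 0
u2 = x4 OR u1 OR x3 = 0 OR 0 OR 1 = 1
u3 = x3 OR x4 = 1 OR 0 = 1
u4 = u3 OR x2 = 1 OR 1 = 1
u5 = u4 OR u3 = 1 OR 1 = 1
u6 = u1 OR x1 = 0 OR 0 = 0
u7 = u4 OR u5 = 1 OR 1 = 1
u9 = u2 OR u7 = 1 OR 1 = 1
u10 = u7 AND u6 = 1 AND 0 = 0
u15 = u10 AND u6 = 0 AND 0 = 0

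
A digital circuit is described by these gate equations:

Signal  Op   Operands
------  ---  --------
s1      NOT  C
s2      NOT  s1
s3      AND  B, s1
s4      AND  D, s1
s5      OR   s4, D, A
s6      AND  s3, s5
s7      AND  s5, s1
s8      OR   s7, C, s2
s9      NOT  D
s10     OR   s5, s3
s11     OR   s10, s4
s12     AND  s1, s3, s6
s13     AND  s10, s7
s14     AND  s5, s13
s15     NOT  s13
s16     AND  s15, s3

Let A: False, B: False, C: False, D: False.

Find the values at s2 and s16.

s2 = False, s16 = False

s1 = NOT C = NOT False = True
s2 = NOT s1 = NOT True = False
s3 = B AND s1 = False AND True = False
s4 = D AND s1 = False AND True = False
s5 = s4 OR D OR A = False OR False OR False = False
s7 = s5 AND s1 = False AND True = False
s10 = s5 OR s3 = False OR False = False
s13 = s10 AND s7 = False AND False = False
s15 = NOT s13 = NOT False = True
s16 = s15 AND s3 = True AND False = False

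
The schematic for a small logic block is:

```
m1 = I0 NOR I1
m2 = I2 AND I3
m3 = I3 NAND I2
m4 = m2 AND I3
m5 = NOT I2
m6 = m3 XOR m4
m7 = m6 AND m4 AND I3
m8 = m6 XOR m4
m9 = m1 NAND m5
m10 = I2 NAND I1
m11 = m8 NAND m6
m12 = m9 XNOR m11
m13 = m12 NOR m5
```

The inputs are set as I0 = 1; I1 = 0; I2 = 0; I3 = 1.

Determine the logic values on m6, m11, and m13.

m6 = 1, m11 = 0, m13 = 0

m1 = I0 NOR I1 = 1 NOR 0 = 0
m2 = I2 AND I3 = 0 AND 1 = 0
m3 = I3 NAND I2 = 1 NAND 0 = 1
m4 = m2 AND I3 = 0 AND 1 = 0
m5 = NOT I2 = NOT 0 = 1
m6 = m3 XOR m4 = 1 XOR 0 = 1
m8 = m6 XOR m4 = 1 XOR 0 = 1
m9 = m1 NAND m5 = 0 NAND 1 = 1
m11 = m8 NAND m6 = 1 NAND 1 = 0
m12 = m9 XNOR m11 = 1 XNOR 0 = 0
m13 = m12 NOR m5 = 0 NOR 1 = 0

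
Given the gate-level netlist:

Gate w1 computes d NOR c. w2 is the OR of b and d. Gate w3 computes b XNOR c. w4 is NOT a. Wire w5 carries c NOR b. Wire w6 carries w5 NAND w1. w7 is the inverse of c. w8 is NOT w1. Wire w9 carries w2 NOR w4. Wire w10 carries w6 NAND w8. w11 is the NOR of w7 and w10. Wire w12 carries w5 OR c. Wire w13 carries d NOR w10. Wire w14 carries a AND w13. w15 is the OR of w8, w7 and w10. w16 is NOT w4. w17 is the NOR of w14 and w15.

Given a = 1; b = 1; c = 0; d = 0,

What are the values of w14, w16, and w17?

w1 = d NOR c = 0 NOR 0 = 1
w4 = NOT a = NOT 1 = 0
w5 = c NOR b = 0 NOR 1 = 0
w6 = w5 NAND w1 = 0 NAND 1 = 1
w7 = NOT c = NOT 0 = 1
w8 = NOT w1 = NOT 1 = 0
w10 = w6 NAND w8 = 1 NAND 0 = 1
w13 = d NOR w10 = 0 NOR 1 = 0
w14 = a AND w13 = 1 AND 0 = 0
w15 = w8 OR w7 OR w10 = 0 OR 1 OR 1 = 1
w16 = NOT w4 = NOT 0 = 1
w17 = w14 NOR w15 = 0 NOR 1 = 0

w14 = 0; w16 = 1; w17 = 0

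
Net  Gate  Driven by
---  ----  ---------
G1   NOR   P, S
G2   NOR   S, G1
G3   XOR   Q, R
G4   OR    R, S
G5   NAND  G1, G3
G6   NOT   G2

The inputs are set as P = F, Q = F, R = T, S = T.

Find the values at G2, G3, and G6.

G1 = P NOR S = F NOR T = F
G2 = S NOR G1 = T NOR F = F
G3 = Q XOR R = F XOR T = T
G6 = NOT G2 = NOT F = T

G2 = F, G3 = T, G6 = T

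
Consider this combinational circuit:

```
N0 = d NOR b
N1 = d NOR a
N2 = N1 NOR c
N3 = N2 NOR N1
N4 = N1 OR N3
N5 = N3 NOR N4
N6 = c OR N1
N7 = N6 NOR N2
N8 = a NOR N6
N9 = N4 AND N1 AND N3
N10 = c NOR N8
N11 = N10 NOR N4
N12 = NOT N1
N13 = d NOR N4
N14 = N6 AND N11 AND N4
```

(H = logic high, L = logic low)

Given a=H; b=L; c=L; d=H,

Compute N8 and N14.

N1 = d NOR a = H NOR H = L
N2 = N1 NOR c = L NOR L = H
N3 = N2 NOR N1 = H NOR L = L
N4 = N1 OR N3 = L OR L = L
N6 = c OR N1 = L OR L = L
N8 = a NOR N6 = H NOR L = L
N10 = c NOR N8 = L NOR L = H
N11 = N10 NOR N4 = H NOR L = L
N14 = N6 AND N11 AND N4 = L AND L AND L = L

N8 = L, N14 = L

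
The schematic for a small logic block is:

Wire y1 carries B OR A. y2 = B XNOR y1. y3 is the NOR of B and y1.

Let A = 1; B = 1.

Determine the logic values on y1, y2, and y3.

y1 = 1; y2 = 1; y3 = 0

y1 = B OR A = 1 OR 1 = 1
y2 = B XNOR y1 = 1 XNOR 1 = 1
y3 = B NOR y1 = 1 NOR 1 = 0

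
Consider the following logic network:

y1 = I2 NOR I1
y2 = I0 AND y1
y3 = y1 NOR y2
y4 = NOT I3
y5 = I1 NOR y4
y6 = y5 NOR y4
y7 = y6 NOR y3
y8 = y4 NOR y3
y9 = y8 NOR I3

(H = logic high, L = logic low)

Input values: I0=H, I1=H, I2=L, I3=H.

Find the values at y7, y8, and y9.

y7 = L, y8 = L, y9 = L

y1 = I2 NOR I1 = L NOR H = L
y2 = I0 AND y1 = H AND L = L
y3 = y1 NOR y2 = L NOR L = H
y4 = NOT I3 = NOT H = L
y5 = I1 NOR y4 = H NOR L = L
y6 = y5 NOR y4 = L NOR L = H
y7 = y6 NOR y3 = H NOR H = L
y8 = y4 NOR y3 = L NOR H = L
y9 = y8 NOR I3 = L NOR H = L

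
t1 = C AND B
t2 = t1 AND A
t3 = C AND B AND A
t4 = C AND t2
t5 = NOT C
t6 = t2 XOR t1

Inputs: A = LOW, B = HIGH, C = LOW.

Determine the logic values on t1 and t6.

t1 = LOW, t6 = LOW

t1 = C AND B = LOW AND HIGH = LOW
t2 = t1 AND A = LOW AND LOW = LOW
t6 = t2 XOR t1 = LOW XOR LOW = LOW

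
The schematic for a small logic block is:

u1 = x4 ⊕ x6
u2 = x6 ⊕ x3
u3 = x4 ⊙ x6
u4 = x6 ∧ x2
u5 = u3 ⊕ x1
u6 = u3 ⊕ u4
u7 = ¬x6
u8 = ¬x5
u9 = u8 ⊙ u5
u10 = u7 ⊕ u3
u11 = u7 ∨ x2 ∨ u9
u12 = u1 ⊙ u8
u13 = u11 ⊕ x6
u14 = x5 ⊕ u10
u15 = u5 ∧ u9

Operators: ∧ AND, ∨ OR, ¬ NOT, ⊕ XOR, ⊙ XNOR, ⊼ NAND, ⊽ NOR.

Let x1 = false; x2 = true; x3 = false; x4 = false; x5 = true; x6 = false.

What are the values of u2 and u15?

u2 = x6 XOR x3 = false XOR false = false
u3 = x4 XNOR x6 = false XNOR false = true
u5 = u3 XOR x1 = true XOR false = true
u8 = NOT x5 = NOT true = false
u9 = u8 XNOR u5 = false XNOR true = false
u15 = u5 AND u9 = true AND false = false

u2 = false  u15 = false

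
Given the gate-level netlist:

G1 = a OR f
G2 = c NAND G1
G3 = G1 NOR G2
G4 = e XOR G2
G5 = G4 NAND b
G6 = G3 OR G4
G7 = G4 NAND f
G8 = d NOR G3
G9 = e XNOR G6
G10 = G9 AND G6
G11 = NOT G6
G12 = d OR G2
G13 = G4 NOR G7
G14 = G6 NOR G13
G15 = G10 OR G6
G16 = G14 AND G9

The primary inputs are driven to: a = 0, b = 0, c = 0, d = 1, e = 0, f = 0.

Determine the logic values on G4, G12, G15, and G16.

G4 = 1, G12 = 1, G15 = 1, G16 = 0

G1 = a OR f = 0 OR 0 = 0
G2 = c NAND G1 = 0 NAND 0 = 1
G3 = G1 NOR G2 = 0 NOR 1 = 0
G4 = e XOR G2 = 0 XOR 1 = 1
G6 = G3 OR G4 = 0 OR 1 = 1
G7 = G4 NAND f = 1 NAND 0 = 1
G9 = e XNOR G6 = 0 XNOR 1 = 0
G10 = G9 AND G6 = 0 AND 1 = 0
G12 = d OR G2 = 1 OR 1 = 1
G13 = G4 NOR G7 = 1 NOR 1 = 0
G14 = G6 NOR G13 = 1 NOR 0 = 0
G15 = G10 OR G6 = 0 OR 1 = 1
G16 = G14 AND G9 = 0 AND 0 = 0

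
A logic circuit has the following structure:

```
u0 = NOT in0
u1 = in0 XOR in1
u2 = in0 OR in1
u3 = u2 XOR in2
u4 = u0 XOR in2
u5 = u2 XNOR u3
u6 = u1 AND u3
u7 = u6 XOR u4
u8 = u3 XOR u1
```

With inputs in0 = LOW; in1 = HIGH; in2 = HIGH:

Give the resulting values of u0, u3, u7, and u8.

u0 = NOT in0 = NOT LOW = HIGH
u1 = in0 XOR in1 = LOW XOR HIGH = HIGH
u2 = in0 OR in1 = LOW OR HIGH = HIGH
u3 = u2 XOR in2 = HIGH XOR HIGH = LOW
u4 = u0 XOR in2 = HIGH XOR HIGH = LOW
u6 = u1 AND u3 = HIGH AND LOW = LOW
u7 = u6 XOR u4 = LOW XOR LOW = LOW
u8 = u3 XOR u1 = LOW XOR HIGH = HIGH

u0 = HIGH, u3 = LOW, u7 = LOW, u8 = HIGH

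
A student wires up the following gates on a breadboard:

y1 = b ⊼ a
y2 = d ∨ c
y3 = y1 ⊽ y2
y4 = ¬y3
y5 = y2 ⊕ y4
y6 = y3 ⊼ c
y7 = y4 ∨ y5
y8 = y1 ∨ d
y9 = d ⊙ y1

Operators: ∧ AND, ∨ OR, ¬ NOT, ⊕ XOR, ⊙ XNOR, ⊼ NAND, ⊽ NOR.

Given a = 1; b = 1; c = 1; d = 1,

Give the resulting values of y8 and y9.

y8 = 1, y9 = 0

y1 = b NAND a = 1 NAND 1 = 0
y8 = y1 OR d = 0 OR 1 = 1
y9 = d XNOR y1 = 1 XNOR 0 = 0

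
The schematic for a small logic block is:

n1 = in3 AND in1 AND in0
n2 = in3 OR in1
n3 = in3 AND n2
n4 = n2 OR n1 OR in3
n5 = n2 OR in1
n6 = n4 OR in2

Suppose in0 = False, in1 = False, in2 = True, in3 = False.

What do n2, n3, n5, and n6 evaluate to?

n2 = False, n3 = False, n5 = False, n6 = True

n1 = in3 AND in1 AND in0 = False AND False AND False = False
n2 = in3 OR in1 = False OR False = False
n3 = in3 AND n2 = False AND False = False
n4 = n2 OR n1 OR in3 = False OR False OR False = False
n5 = n2 OR in1 = False OR False = False
n6 = n4 OR in2 = False OR True = True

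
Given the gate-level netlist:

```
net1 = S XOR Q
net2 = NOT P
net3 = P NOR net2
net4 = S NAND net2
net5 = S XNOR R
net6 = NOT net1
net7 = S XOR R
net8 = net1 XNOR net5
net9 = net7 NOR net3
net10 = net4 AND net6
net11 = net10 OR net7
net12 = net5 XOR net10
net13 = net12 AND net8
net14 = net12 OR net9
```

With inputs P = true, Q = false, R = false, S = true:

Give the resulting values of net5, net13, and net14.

net1 = S XOR Q = true XOR false = true
net2 = NOT P = NOT true = false
net3 = P NOR net2 = true NOR false = false
net4 = S NAND net2 = true NAND false = true
net5 = S XNOR R = true XNOR false = false
net6 = NOT net1 = NOT true = false
net7 = S XOR R = true XOR false = true
net8 = net1 XNOR net5 = true XNOR false = false
net9 = net7 NOR net3 = true NOR false = false
net10 = net4 AND net6 = true AND false = false
net12 = net5 XOR net10 = false XOR false = false
net13 = net12 AND net8 = false AND false = false
net14 = net12 OR net9 = false OR false = false

net5 = false; net13 = false; net14 = false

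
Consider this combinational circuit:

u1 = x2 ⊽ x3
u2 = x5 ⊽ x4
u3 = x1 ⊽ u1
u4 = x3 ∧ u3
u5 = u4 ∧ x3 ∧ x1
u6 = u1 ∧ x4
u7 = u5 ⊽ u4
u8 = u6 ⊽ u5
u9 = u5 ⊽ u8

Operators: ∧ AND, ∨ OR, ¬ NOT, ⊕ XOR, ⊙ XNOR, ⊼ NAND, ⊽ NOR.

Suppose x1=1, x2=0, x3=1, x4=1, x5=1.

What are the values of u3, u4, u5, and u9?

u3 = 0; u4 = 0; u5 = 0; u9 = 0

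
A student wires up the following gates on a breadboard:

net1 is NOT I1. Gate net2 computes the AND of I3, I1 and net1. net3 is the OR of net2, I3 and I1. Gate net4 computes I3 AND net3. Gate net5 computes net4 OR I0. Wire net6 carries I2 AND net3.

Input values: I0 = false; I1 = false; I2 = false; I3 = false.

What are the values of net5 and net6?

net1 = NOT I1 = NOT false = true
net2 = I3 AND I1 AND net1 = false AND false AND true = false
net3 = net2 OR I3 OR I1 = false OR false OR false = false
net4 = I3 AND net3 = false AND false = false
net5 = net4 OR I0 = false OR false = false
net6 = I2 AND net3 = false AND false = false

net5 = false, net6 = false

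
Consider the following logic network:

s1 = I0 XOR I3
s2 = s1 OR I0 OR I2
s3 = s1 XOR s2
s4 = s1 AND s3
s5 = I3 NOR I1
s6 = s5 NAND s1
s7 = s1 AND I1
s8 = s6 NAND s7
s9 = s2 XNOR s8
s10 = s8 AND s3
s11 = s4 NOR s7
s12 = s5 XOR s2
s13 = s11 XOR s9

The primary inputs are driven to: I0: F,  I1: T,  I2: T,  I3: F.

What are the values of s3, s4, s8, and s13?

s1 = I0 XOR I3 = F XOR F = F
s2 = s1 OR I0 OR I2 = F OR F OR T = T
s3 = s1 XOR s2 = F XOR T = T
s4 = s1 AND s3 = F AND T = F
s5 = I3 NOR I1 = F NOR T = F
s6 = s5 NAND s1 = F NAND F = T
s7 = s1 AND I1 = F AND T = F
s8 = s6 NAND s7 = T NAND F = T
s9 = s2 XNOR s8 = T XNOR T = T
s11 = s4 NOR s7 = F NOR F = T
s13 = s11 XOR s9 = T XOR T = F

s3 = T  s4 = F  s8 = T  s13 = F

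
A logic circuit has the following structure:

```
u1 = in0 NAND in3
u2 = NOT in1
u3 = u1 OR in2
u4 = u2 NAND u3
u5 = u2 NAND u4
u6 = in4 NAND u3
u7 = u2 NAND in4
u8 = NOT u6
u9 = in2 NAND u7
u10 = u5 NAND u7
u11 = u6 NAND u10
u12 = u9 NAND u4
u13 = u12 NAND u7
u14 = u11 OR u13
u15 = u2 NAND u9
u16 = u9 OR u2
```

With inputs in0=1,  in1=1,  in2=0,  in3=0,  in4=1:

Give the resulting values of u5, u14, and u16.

u5 = 1, u14 = 1, u16 = 1

u1 = in0 NAND in3 = 1 NAND 0 = 1
u2 = NOT in1 = NOT 1 = 0
u3 = u1 OR in2 = 1 OR 0 = 1
u4 = u2 NAND u3 = 0 NAND 1 = 1
u5 = u2 NAND u4 = 0 NAND 1 = 1
u6 = in4 NAND u3 = 1 NAND 1 = 0
u7 = u2 NAND in4 = 0 NAND 1 = 1
u9 = in2 NAND u7 = 0 NAND 1 = 1
u10 = u5 NAND u7 = 1 NAND 1 = 0
u11 = u6 NAND u10 = 0 NAND 0 = 1
u12 = u9 NAND u4 = 1 NAND 1 = 0
u13 = u12 NAND u7 = 0 NAND 1 = 1
u14 = u11 OR u13 = 1 OR 1 = 1
u16 = u9 OR u2 = 1 OR 0 = 1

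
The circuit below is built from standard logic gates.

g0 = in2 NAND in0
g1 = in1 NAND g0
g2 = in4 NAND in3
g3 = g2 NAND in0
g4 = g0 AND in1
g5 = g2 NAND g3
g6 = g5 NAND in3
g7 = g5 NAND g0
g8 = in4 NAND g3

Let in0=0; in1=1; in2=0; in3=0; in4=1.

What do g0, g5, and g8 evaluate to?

g0 = 1, g5 = 0, g8 = 0

g0 = in2 NAND in0 = 0 NAND 0 = 1
g2 = in4 NAND in3 = 1 NAND 0 = 1
g3 = g2 NAND in0 = 1 NAND 0 = 1
g5 = g2 NAND g3 = 1 NAND 1 = 0
g8 = in4 NAND g3 = 1 NAND 1 = 0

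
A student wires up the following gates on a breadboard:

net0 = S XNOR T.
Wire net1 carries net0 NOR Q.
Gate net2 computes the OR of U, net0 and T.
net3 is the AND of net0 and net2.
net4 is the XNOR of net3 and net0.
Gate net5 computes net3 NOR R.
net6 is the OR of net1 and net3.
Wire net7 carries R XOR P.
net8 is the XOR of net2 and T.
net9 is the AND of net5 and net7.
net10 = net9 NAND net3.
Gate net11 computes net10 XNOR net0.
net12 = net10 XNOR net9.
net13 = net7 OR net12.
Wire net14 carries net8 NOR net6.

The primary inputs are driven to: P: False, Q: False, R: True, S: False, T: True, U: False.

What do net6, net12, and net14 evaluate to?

net0 = S XNOR T = False XNOR True = False
net1 = net0 NOR Q = False NOR False = True
net2 = U OR net0 OR T = False OR False OR True = True
net3 = net0 AND net2 = False AND True = False
net5 = net3 NOR R = False NOR True = False
net6 = net1 OR net3 = True OR False = True
net7 = R XOR P = True XOR False = True
net8 = net2 XOR T = True XOR True = False
net9 = net5 AND net7 = False AND True = False
net10 = net9 NAND net3 = False NAND False = True
net12 = net10 XNOR net9 = True XNOR False = False
net14 = net8 NOR net6 = False NOR True = False

net6 = True; net12 = False; net14 = False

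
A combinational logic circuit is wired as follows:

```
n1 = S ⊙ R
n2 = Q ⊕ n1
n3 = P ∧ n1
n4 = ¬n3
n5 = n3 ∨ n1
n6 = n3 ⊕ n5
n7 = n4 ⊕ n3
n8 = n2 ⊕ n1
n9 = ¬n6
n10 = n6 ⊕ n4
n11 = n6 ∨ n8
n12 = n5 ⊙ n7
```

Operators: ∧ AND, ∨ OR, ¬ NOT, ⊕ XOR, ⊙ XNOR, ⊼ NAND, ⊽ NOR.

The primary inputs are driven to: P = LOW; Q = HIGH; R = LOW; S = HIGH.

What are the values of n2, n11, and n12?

n1 = S XNOR R = HIGH XNOR LOW = LOW
n2 = Q XOR n1 = HIGH XOR LOW = HIGH
n3 = P AND n1 = LOW AND LOW = LOW
n4 = NOT n3 = NOT LOW = HIGH
n5 = n3 OR n1 = LOW OR LOW = LOW
n6 = n3 XOR n5 = LOW XOR LOW = LOW
n7 = n4 XOR n3 = HIGH XOR LOW = HIGH
n8 = n2 XOR n1 = HIGH XOR LOW = HIGH
n11 = n6 OR n8 = LOW OR HIGH = HIGH
n12 = n5 XNOR n7 = LOW XNOR HIGH = LOW

n2 = HIGH, n11 = HIGH, n12 = LOW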